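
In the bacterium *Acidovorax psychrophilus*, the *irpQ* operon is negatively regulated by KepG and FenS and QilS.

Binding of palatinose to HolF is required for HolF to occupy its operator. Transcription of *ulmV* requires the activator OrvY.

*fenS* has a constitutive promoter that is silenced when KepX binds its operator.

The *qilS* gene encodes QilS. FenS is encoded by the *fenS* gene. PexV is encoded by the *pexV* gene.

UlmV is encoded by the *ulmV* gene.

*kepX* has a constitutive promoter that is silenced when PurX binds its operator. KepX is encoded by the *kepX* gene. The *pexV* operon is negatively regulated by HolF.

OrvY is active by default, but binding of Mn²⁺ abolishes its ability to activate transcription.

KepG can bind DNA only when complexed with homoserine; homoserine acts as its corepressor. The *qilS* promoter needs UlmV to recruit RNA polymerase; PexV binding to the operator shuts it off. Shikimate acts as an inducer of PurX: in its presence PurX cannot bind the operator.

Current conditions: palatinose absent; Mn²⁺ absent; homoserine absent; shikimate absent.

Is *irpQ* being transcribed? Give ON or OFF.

Homoserine is absent, so KepG is inactive.
Shikimate is absent, so PurX is active.
With repressor PurX bound, *kepX* is not transcribed.
So KepX is not produced.
With no repressor bound, *fenS* is transcribed.
So FenS is produced and active.
Mn²⁺ is absent, so OrvY is active.
No repressor is bound and OrvY is active, so *ulmV* is transcribed.
So UlmV is produced and active.
Palatinose is absent, so HolF is inactive.
With no repressor bound, *pexV* is transcribed.
So PexV is produced and active.
With repressor PexV bound, *qilS* is not transcribed.
So QilS is not produced.
With repressor FenS bound, *irpQ* is not transcribed.

OFF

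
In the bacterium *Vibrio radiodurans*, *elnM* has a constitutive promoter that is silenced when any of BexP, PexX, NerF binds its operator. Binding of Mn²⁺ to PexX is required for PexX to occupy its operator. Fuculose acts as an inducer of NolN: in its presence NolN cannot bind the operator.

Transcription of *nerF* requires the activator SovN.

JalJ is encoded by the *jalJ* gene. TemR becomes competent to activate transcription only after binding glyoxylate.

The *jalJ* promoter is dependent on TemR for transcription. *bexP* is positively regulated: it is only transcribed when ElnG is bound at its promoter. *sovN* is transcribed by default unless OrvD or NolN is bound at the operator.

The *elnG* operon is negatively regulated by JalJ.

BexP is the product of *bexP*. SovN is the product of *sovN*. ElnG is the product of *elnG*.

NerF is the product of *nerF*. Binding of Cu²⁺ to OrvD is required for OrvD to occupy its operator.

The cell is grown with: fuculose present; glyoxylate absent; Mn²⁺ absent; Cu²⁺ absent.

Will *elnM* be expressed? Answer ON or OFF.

OFF

Glyoxylate is absent, so TemR is inactive.
Required activator TemR is absent, so *jalJ* is not transcribed.
So JalJ is not produced.
With no repressor bound, *elnG* is transcribed.
So ElnG is produced and active.
No repressor is bound and ElnG is active, so *bexP* is transcribed.
So BexP is produced and active.
Mn²⁺ is absent, so PexX is inactive.
Cu²⁺ is absent, so OrvD is inactive.
Fuculose is present, so NolN is inactive.
With no repressor bound, *sovN* is transcribed.
So SovN is produced and active.
No repressor is bound and SovN is active, so *nerF* is transcribed.
So NerF is produced and active.
With repressor BexP bound, *elnM* is not transcribed.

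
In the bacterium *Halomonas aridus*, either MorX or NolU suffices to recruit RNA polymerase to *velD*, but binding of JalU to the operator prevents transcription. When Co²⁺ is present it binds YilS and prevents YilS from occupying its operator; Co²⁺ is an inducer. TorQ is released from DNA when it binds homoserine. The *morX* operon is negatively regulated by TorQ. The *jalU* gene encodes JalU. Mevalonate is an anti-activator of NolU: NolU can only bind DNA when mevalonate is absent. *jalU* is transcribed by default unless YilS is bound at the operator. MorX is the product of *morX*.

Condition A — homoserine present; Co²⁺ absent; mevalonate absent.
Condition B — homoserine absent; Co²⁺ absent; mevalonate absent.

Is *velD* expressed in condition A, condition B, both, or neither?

both

Condition A:
Homoserine is present, so TorQ is inactive.
With no repressor bound, *morX* is transcribed.
So MorX is produced and active.
Co²⁺ is absent, so YilS is active.
With repressor YilS bound, *jalU* is not transcribed.
So JalU is not produced.
Mevalonate is absent, so NolU is active.
Activator MorX is present, so *velD* is transcribed.
→ *velD* is ON in A.
Condition B:
Homoserine is absent, so TorQ is active.
With repressor TorQ bound, *morX* is not transcribed.
So MorX is not produced.
Co²⁺ is absent, so YilS is active.
With repressor YilS bound, *jalU* is not transcribed.
So JalU is not produced.
Mevalonate is absent, so NolU is active.
Activator NolU is present, so *velD* is transcribed.
→ *velD* is ON in B.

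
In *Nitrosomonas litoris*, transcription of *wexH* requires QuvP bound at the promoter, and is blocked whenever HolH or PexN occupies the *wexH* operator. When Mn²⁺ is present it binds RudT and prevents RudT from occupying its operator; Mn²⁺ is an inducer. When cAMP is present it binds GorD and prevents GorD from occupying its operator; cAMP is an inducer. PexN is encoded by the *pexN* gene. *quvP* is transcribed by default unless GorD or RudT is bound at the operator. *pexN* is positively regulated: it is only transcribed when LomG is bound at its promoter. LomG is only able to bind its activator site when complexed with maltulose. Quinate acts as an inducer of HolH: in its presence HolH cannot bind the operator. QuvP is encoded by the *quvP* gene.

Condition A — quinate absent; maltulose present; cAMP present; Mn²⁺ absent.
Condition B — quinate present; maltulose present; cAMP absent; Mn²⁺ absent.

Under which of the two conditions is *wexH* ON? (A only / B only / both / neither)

neither

Condition A:
Quinate is absent, so HolH is active.
Maltulose is present, so LomG is active.
No repressor is bound and LomG is active, so *pexN* is transcribed.
So PexN is produced and active.
cAMP is present, so GorD is inactive.
Mn²⁺ is absent, so RudT is active.
With repressor RudT bound, *quvP* is not transcribed.
So QuvP is not produced.
With repressor HolH bound, *wexH* is not transcribed.
→ *wexH* is OFF in A.
Condition B:
Quinate is present, so HolH is inactive.
Maltulose is present, so LomG is active.
No repressor is bound and LomG is active, so *pexN* is transcribed.
So PexN is produced and active.
cAMP is absent, so GorD is active.
Mn²⁺ is absent, so RudT is active.
With repressor GorD bound, *quvP* is not transcribed.
So QuvP is not produced.
With repressor PexN bound, *wexH* is not transcribed.
→ *wexH* is OFF in B.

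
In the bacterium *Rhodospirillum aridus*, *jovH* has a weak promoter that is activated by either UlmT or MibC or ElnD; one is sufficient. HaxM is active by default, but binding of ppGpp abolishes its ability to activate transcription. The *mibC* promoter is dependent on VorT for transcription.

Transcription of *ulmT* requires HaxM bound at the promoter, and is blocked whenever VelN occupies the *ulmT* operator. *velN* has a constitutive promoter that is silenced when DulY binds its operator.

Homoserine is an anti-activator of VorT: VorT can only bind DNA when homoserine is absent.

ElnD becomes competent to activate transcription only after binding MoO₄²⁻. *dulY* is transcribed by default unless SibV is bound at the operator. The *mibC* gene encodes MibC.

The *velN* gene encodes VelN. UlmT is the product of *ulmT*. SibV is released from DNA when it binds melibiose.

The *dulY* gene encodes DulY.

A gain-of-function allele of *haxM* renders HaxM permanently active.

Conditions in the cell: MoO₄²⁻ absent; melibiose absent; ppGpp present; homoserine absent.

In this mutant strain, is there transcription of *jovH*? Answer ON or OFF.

HaxM is constitutively active in this strain.
Melibiose is absent, so SibV is active.
With repressor SibV bound, *dulY* is not transcribed.
So DulY is not produced.
With no repressor bound, *velN* is transcribed.
So VelN is produced and active.
With repressor VelN bound, *ulmT* is not transcribed.
So UlmT is not produced.
Homoserine is absent, so VorT is active.
No repressor is bound and VorT is active, so *mibC* is transcribed.
So MibC is produced and active.
MoO₄²⁻ is absent, so ElnD is inactive.
Activator MibC is present, so *jovH* is transcribed.

ON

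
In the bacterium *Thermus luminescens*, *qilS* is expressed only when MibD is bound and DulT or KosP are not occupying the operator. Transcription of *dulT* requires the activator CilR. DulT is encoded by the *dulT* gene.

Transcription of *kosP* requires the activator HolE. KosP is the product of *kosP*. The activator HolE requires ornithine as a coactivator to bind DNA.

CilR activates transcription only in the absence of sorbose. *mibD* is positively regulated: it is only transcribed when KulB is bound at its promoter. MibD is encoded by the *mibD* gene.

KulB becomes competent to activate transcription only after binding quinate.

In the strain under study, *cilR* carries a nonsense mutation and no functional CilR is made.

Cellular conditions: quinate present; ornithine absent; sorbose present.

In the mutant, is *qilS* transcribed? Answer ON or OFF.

ON

CilR is non-functional in this strain, so it has no effect.
Required activator CilR is absent, so *dulT* is not transcribed.
So DulT is not produced.
Quinate is present, so KulB is active.
No repressor is bound and KulB is active, so *mibD* is transcribed.
So MibD is produced and active.
Ornithine is absent, so HolE is inactive.
Required activator HolE is absent, so *kosP* is not transcribed.
So KosP is not produced.
No repressor is bound and MibD is active, so *qilS* is transcribed.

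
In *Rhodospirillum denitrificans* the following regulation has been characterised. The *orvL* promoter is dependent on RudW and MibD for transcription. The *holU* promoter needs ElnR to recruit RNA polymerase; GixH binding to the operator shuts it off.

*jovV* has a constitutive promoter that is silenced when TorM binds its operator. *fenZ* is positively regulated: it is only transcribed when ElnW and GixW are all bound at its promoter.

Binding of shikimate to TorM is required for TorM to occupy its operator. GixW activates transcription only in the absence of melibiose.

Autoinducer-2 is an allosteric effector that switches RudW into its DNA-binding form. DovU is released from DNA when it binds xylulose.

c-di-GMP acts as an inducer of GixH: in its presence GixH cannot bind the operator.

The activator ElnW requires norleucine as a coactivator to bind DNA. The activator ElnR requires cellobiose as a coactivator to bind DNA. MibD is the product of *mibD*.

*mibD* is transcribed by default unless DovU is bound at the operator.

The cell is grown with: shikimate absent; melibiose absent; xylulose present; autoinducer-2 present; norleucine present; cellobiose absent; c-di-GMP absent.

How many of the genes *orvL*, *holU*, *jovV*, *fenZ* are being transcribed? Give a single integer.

Autoinducer-2 is present, so RudW is active.
Xylulose is present, so DovU is inactive.
With no repressor bound, *mibD* is transcribed.
So MibD is produced and active.
No repressor is bound and RudW and MibD are active, so *orvL* is transcribed.
→ *orvL* is ON.
Cellobiose is absent, so ElnR is inactive.
c-di-GMP is absent, so GixH is active.
With repressor GixH bound, *holU* is not transcribed.
→ *holU* is OFF.
Shikimate is absent, so TorM is inactive.
With no repressor bound, *jovV* is transcribed.
→ *jovV* is ON.
Norleucine is present, so ElnW is active.
Melibiose is absent, so GixW is active.
No repressor is bound and ElnW and GixW are active, so *fenZ* is transcribed.
→ *fenZ* is ON.
3 of the 4 genes are transcribed.

3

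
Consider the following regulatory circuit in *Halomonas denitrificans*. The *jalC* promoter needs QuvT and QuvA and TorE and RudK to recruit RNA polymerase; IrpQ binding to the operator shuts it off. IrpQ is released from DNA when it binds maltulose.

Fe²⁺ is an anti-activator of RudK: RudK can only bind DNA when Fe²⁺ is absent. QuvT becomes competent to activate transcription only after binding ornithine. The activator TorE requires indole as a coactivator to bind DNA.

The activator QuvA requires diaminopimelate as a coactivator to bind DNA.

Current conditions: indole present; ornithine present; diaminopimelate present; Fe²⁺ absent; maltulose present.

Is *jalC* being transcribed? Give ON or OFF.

ON

Ornithine is present, so QuvT is active.
Diaminopimelate is present, so QuvA is active.
Indole is present, so TorE is active.
Maltulose is present, so IrpQ is inactive.
Fe²⁺ is absent, so RudK is active.
No repressor is bound and QuvT and QuvA and TorE and RudK are active, so *jalC* is transcribed.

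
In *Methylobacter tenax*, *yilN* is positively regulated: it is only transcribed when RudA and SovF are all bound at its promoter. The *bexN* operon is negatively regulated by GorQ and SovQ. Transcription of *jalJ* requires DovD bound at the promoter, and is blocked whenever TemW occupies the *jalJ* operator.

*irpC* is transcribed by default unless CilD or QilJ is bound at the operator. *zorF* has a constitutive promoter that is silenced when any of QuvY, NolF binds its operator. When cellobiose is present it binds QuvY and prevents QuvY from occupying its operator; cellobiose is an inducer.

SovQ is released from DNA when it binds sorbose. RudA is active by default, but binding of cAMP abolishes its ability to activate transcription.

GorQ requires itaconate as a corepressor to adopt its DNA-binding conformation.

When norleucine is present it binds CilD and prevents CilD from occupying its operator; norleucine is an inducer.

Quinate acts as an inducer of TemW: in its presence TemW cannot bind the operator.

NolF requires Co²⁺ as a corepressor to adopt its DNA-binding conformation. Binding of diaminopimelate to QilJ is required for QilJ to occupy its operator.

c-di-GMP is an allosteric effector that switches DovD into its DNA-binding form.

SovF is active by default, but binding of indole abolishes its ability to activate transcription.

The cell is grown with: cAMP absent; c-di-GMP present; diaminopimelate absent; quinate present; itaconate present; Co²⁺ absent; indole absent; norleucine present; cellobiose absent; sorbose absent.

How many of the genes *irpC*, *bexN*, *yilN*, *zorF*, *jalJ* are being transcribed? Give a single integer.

Norleucine is present, so CilD is inactive.
Diaminopimelate is absent, so QilJ is inactive.
With no repressor bound, *irpC* is transcribed.
→ *irpC* is ON.
Itaconate is present, so GorQ is active.
Sorbose is absent, so SovQ is active.
With repressor GorQ bound, *bexN* is not transcribed.
→ *bexN* is OFF.
cAMP is absent, so RudA is active.
Indole is absent, so SovF is active.
No repressor is bound and RudA and SovF are active, so *yilN* is transcribed.
→ *yilN* is ON.
Cellobiose is absent, so QuvY is active.
Co²⁺ is absent, so NolF is inactive.
With repressor QuvY bound, *zorF* is not transcribed.
→ *zorF* is OFF.
c-di-GMP is present, so DovD is active.
Quinate is present, so TemW is inactive.
No repressor is bound and DovD is active, so *jalJ* is transcribed.
→ *jalJ* is ON.
3 of the 5 genes are transcribed.

3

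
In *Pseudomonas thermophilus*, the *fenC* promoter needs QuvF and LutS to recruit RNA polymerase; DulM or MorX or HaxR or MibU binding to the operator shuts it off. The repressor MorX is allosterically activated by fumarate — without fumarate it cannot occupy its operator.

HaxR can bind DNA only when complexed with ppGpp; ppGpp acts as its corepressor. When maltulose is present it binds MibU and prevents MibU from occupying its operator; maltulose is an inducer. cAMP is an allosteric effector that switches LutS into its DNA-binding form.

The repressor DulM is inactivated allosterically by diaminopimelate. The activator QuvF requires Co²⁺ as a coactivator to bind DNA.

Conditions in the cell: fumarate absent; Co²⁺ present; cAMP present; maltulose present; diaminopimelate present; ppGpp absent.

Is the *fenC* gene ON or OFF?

ON

Co²⁺ is present, so QuvF is active.
Diaminopimelate is present, so DulM is inactive.
Fumarate is absent, so MorX is inactive.
ppGpp is absent, so HaxR is inactive.
Maltulose is present, so MibU is inactive.
cAMP is present, so LutS is active.
No repressor is bound and QuvF and LutS are active, so *fenC* is transcribed.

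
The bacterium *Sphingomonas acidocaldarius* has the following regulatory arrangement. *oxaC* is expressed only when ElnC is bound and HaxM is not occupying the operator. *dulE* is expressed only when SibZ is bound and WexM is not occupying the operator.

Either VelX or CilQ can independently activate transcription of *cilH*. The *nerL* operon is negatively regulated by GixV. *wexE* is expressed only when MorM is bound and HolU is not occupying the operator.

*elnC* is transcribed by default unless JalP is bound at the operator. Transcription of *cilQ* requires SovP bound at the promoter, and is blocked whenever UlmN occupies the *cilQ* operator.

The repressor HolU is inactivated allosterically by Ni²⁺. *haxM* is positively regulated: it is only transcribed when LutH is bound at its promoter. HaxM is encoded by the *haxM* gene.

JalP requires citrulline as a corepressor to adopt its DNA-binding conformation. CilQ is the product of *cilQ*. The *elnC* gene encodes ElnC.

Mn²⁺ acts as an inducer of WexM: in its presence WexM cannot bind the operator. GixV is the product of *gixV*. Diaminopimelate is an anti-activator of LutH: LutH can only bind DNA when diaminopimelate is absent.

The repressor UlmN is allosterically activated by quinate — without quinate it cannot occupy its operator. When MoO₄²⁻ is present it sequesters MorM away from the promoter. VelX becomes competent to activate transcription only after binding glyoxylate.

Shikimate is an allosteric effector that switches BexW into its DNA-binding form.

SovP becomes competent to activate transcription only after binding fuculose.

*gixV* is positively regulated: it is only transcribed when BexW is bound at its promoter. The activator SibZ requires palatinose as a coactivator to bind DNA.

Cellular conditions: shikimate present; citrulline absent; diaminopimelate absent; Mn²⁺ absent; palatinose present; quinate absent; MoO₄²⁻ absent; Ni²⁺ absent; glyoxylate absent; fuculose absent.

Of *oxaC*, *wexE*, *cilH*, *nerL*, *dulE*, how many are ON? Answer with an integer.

Citrulline is absent, so JalP is inactive.
With no repressor bound, *elnC* is transcribed.
So ElnC is produced and active.
Diaminopimelate is absent, so LutH is active.
No repressor is bound and LutH is active, so *haxM* is transcribed.
So HaxM is produced and active.
With repressor HaxM bound, *oxaC* is not transcribed.
→ *oxaC* is OFF.
Ni²⁺ is absent, so HolU is active.
MoO₄²⁻ is absent, so MorM is active.
With repressor HolU bound, *wexE* is not transcribed.
→ *wexE* is OFF.
Glyoxylate is absent, so VelX is inactive.
Quinate is absent, so UlmN is inactive.
Fuculose is absent, so SovP is inactive.
Required activator SovP is absent, so *cilQ* is not transcribed.
So CilQ is not produced.
No activator is available at the *cilH* promoter, so *cilH* is not transcribed.
→ *cilH* is OFF.
Shikimate is present, so BexW is active.
No repressor is bound and BexW is active, so *gixV* is transcribed.
So GixV is produced and active.
With repressor GixV bound, *nerL* is not transcribed.
→ *nerL* is OFF.
Palatinose is present, so SibZ is active.
Mn²⁺ is absent, so WexM is active.
With repressor WexM bound, *dulE* is not transcribed.
→ *dulE* is OFF.
0 of the 5 genes are transcribed.

0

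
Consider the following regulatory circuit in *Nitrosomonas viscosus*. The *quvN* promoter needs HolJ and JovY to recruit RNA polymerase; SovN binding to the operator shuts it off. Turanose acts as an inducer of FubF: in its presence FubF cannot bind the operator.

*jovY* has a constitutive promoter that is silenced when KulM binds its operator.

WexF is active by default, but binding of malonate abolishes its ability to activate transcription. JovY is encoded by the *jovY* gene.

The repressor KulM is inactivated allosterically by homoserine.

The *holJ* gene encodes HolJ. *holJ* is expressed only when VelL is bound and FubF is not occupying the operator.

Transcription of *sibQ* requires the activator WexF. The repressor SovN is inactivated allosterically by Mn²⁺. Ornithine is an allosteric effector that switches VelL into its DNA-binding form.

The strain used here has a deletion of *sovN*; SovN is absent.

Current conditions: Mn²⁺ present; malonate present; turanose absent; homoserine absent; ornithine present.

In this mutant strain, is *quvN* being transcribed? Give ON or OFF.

Ornithine is present, so VelL is active.
Turanose is absent, so FubF is active.
With repressor FubF bound, *holJ* is not transcribed.
So HolJ is not produced.
Homoserine is absent, so KulM is active.
With repressor KulM bound, *jovY* is not transcribed.
So JovY is not produced.
SovN is non-functional in this strain, so it has no effect.
Required activator HolJ is absent, so *quvN* is not transcribed.

OFF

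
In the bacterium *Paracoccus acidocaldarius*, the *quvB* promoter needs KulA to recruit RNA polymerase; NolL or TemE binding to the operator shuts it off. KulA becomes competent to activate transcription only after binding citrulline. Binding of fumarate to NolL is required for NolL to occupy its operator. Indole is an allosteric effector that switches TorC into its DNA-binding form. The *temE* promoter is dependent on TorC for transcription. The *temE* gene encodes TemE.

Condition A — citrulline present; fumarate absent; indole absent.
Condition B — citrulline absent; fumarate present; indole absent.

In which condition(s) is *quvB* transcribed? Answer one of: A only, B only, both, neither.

Condition A:
Citrulline is present, so KulA is active.
Fumarate is absent, so NolL is inactive.
Indole is absent, so TorC is inactive.
Required activator TorC is absent, so *temE* is not transcribed.
So TemE is not produced.
No repressor is bound and KulA is active, so *quvB* is transcribed.
→ *quvB* is ON in A.
Condition B:
Citrulline is absent, so KulA is inactive.
Fumarate is present, so NolL is active.
Indole is absent, so TorC is inactive.
Required activator TorC is absent, so *temE* is not transcribed.
So TemE is not produced.
With repressor NolL bound, *quvB* is not transcribed.
→ *quvB* is OFF in B.

A only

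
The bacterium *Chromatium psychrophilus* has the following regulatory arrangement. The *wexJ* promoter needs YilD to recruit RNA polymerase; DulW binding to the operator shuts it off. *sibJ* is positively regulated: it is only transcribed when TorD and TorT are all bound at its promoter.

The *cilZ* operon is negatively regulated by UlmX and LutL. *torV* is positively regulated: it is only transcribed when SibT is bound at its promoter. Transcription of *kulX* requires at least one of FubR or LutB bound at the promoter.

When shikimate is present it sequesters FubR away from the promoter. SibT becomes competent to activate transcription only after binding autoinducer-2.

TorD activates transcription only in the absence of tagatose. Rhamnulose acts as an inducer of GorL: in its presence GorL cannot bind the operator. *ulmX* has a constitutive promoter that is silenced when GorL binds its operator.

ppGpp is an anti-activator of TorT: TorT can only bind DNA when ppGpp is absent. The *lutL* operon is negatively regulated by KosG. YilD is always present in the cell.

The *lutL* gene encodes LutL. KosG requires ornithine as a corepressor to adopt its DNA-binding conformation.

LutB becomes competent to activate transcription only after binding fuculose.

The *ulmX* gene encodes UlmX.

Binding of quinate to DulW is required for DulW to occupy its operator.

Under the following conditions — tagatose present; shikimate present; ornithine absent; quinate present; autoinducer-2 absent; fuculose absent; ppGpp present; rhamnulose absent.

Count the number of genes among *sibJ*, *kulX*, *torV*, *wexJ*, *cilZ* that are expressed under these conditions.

0

Tagatose is present, so TorD is inactive.
ppGpp is present, so TorT is inactive.
Required activator TorD is absent, so *sibJ* is not transcribed.
→ *sibJ* is OFF.
Shikimate is present, so FubR is inactive.
Fuculose is absent, so LutB is inactive.
No activator is available at the *kulX* promoter, so *kulX* is not transcribed.
→ *kulX* is OFF.
Autoinducer-2 is absent, so SibT is inactive.
Required activator SibT is absent, so *torV* is not transcribed.
→ *torV* is OFF.
YilD is produced constitutively and is active.
Quinate is present, so DulW is active.
With repressor DulW bound, *wexJ* is not transcribed.
→ *wexJ* is OFF.
Rhamnulose is absent, so GorL is active.
With repressor GorL bound, *ulmX* is not transcribed.
So UlmX is not produced.
Ornithine is absent, so KosG is inactive.
With no repressor bound, *lutL* is transcribed.
So LutL is produced and active.
With repressor LutL bound, *cilZ* is not transcribed.
→ *cilZ* is OFF.
0 of the 5 genes are transcribed.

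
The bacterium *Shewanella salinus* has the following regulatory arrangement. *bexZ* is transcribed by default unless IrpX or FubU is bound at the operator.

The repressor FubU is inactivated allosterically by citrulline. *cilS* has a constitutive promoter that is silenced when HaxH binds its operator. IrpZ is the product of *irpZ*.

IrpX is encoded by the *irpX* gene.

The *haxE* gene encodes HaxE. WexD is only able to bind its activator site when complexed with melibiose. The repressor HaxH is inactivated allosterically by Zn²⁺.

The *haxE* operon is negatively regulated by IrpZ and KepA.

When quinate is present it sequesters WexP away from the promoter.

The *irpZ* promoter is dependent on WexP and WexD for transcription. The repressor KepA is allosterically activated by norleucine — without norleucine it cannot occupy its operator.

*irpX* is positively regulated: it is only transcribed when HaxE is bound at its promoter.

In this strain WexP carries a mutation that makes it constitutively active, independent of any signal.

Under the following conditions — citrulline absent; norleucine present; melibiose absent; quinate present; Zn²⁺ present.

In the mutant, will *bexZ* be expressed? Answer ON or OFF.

WexP is constitutively active in this strain.
Melibiose is absent, so WexD is inactive.
Required activator WexD is absent, so *irpZ* is not transcribed.
So IrpZ is not produced.
Norleucine is present, so KepA is active.
With repressor KepA bound, *haxE* is not transcribed.
So HaxE is not produced.
Required activator HaxE is absent, so *irpX* is not transcribed.
So IrpX is not produced.
Citrulline is absent, so FubU is active.
With repressor FubU bound, *bexZ* is not transcribed.

OFF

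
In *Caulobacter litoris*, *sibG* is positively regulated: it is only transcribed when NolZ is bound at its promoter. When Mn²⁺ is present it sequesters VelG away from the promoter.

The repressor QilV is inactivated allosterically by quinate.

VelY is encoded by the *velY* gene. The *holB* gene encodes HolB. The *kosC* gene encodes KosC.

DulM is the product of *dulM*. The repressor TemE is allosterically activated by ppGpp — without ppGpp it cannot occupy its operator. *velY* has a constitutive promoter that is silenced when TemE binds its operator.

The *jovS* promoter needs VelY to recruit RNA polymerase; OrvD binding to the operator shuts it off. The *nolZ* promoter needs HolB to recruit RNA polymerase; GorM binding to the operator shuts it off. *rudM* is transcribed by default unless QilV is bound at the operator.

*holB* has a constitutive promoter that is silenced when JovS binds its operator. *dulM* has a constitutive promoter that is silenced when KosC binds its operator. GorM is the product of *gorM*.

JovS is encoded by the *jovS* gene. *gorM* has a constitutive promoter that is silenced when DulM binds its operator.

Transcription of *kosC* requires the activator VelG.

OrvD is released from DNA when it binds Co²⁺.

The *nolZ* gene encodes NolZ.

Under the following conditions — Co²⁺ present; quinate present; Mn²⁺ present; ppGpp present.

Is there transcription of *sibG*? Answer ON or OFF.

ppGpp is present, so TemE is active.
With repressor TemE bound, *velY* is not transcribed.
So VelY is not produced.
Co²⁺ is present, so OrvD is inactive.
Required activator VelY is absent, so *jovS* is not transcribed.
So JovS is not produced.
With no repressor bound, *holB* is transcribed.
So HolB is produced and active.
Mn²⁺ is present, so VelG is inactive.
Required activator VelG is absent, so *kosC* is not transcribed.
So KosC is not produced.
With no repressor bound, *dulM* is transcribed.
So DulM is produced and active.
With repressor DulM bound, *gorM* is not transcribed.
So GorM is not produced.
No repressor is bound and HolB is active, so *nolZ* is transcribed.
So NolZ is produced and active.
No repressor is bound and NolZ is active, so *sibG* is transcribed.

ON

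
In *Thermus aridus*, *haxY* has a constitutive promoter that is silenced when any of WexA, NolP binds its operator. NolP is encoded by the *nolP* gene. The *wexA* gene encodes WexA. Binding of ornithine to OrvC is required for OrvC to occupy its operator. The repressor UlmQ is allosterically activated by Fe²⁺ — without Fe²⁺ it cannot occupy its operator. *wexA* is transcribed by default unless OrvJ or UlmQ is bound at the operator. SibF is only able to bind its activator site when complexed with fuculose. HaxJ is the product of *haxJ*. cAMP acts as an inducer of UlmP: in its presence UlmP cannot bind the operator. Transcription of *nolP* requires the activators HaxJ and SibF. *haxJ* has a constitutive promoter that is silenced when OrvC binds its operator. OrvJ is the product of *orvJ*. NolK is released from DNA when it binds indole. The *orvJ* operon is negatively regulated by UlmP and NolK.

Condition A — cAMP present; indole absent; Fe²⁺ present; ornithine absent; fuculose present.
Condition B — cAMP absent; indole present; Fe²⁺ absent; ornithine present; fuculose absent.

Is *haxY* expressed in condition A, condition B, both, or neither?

neither

Condition A:
cAMP is present, so UlmP is inactive.
Indole is absent, so NolK is active.
With repressor NolK bound, *orvJ* is not transcribed.
So OrvJ is not produced.
Fe²⁺ is present, so UlmQ is active.
With repressor UlmQ bound, *wexA* is not transcribed.
So WexA is not produced.
Ornithine is absent, so OrvC is inactive.
With no repressor bound, *haxJ* is transcribed.
So HaxJ is produced and active.
Fuculose is present, so SibF is active.
No repressor is bound and HaxJ and SibF are active, so *nolP* is transcribed.
So NolP is produced and active.
With repressor NolP bound, *haxY* is not transcribed.
→ *haxY* is OFF in A.
Condition B:
cAMP is absent, so UlmP is active.
Indole is present, so NolK is inactive.
With repressor UlmP bound, *orvJ* is not transcribed.
So OrvJ is not produced.
Fe²⁺ is absent, so UlmQ is inactive.
With no repressor bound, *wexA* is transcribed.
So WexA is produced and active.
Ornithine is present, so OrvC is active.
With repressor OrvC bound, *haxJ* is not transcribed.
So HaxJ is not produced.
Fuculose is absent, so SibF is inactive.
Required activator HaxJ is absent, so *nolP* is not transcribed.
So NolP is not produced.
With repressor WexA bound, *haxY* is not transcribed.
→ *haxY* is OFF in B.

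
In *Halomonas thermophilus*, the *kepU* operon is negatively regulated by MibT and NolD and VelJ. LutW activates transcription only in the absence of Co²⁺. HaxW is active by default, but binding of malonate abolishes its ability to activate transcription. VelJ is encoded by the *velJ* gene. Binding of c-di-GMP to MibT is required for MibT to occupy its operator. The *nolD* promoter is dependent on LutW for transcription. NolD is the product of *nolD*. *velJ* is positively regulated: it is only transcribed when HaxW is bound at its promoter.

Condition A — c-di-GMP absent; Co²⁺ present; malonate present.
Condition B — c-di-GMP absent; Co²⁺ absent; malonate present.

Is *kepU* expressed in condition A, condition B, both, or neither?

Condition A:
c-di-GMP is absent, so MibT is inactive.
Co²⁺ is present, so LutW is inactive.
Required activator LutW is absent, so *nolD* is not transcribed.
So NolD is not produced.
Malonate is present, so HaxW is inactive.
Required activator HaxW is absent, so *velJ* is not transcribed.
So VelJ is not produced.
With no repressor bound, *kepU* is transcribed.
→ *kepU* is ON in A.
Condition B:
c-di-GMP is absent, so MibT is inactive.
Co²⁺ is absent, so LutW is active.
No repressor is bound and LutW is active, so *nolD* is transcribed.
So NolD is produced and active.
Malonate is present, so HaxW is inactive.
Required activator HaxW is absent, so *velJ* is not transcribed.
So VelJ is not produced.
With repressor NolD bound, *kepU* is not transcribed.
→ *kepU* is OFF in B.

A only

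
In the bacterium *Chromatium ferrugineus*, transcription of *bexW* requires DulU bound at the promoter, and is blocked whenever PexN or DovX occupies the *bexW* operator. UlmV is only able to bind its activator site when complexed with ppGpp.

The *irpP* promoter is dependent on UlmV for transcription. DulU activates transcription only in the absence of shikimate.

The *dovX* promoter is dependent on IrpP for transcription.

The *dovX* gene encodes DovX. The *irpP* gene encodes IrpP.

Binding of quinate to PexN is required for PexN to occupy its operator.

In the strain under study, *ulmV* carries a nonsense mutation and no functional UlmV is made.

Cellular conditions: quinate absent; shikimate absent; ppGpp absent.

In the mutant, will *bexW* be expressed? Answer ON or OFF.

ON

Quinate is absent, so PexN is inactive.
UlmV is non-functional in this strain, so it has no effect.
Required activator UlmV is absent, so *irpP* is not transcribed.
So IrpP is not produced.
Required activator IrpP is absent, so *dovX* is not transcribed.
So DovX is not produced.
Shikimate is absent, so DulU is active.
No repressor is bound and DulU is active, so *bexW* is transcribed.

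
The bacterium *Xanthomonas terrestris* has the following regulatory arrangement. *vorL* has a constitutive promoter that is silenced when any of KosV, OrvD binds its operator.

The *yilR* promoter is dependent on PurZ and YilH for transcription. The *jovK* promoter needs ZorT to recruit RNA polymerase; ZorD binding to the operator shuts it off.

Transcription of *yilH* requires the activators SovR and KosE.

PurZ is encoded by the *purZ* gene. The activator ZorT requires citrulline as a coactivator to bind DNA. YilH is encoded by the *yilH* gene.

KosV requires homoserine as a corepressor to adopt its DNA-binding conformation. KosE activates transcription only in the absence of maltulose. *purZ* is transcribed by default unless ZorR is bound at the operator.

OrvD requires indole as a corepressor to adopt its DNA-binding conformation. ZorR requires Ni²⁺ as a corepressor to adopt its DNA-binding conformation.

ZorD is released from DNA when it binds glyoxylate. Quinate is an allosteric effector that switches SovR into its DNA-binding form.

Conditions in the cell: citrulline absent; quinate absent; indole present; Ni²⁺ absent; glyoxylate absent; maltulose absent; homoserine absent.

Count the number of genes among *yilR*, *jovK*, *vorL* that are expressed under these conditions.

0

Ni²⁺ is absent, so ZorR is inactive.
With no repressor bound, *purZ* is transcribed.
So PurZ is produced and active.
Quinate is absent, so SovR is inactive.
Maltulose is absent, so KosE is active.
Required activator SovR is absent, so *yilH* is not transcribed.
So YilH is not produced.
Required activator YilH is absent, so *yilR* is not transcribed.
→ *yilR* is OFF.
Glyoxylate is absent, so ZorD is active.
Citrulline is absent, so ZorT is inactive.
With repressor ZorD bound, *jovK* is not transcribed.
→ *jovK* is OFF.
Homoserine is absent, so KosV is inactive.
Indole is present, so OrvD is active.
With repressor OrvD bound, *vorL* is not transcribed.
→ *vorL* is OFF.
0 of the 3 genes are transcribed.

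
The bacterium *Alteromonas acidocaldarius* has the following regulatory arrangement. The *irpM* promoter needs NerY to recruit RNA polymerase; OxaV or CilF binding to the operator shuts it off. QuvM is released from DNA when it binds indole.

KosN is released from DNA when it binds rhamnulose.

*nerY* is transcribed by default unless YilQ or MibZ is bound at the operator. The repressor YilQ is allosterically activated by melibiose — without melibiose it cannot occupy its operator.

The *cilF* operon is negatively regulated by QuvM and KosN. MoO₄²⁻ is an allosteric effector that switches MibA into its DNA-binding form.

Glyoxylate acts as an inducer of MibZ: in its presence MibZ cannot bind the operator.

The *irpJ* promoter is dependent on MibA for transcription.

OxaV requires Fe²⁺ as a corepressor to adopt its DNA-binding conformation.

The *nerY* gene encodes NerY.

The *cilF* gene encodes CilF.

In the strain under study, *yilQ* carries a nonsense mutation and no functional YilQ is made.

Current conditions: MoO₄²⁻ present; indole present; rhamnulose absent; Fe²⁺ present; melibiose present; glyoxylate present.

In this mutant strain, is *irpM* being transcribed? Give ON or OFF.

Fe²⁺ is present, so OxaV is active.
YilQ is non-functional in this strain, so it has no effect.
Glyoxylate is present, so MibZ is inactive.
With no repressor bound, *nerY* is transcribed.
So NerY is produced and active.
Indole is present, so QuvM is inactive.
Rhamnulose is absent, so KosN is active.
With repressor KosN bound, *cilF* is not transcribed.
So CilF is not produced.
With repressor OxaV bound, *irpM* is not transcribed.

OFF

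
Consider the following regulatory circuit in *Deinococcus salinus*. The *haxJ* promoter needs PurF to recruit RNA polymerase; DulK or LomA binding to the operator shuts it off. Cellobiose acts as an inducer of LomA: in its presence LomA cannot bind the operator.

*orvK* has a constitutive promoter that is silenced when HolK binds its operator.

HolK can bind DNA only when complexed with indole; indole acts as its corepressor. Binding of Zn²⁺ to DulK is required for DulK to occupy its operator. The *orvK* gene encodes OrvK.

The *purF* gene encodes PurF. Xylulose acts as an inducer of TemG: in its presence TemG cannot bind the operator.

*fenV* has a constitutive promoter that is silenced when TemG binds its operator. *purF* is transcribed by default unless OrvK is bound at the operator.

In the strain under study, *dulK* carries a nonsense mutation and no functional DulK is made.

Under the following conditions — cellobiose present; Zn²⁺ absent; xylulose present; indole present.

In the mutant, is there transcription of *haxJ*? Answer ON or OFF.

DulK is non-functional in this strain, so it has no effect.
Indole is present, so HolK is active.
With repressor HolK bound, *orvK* is not transcribed.
So OrvK is not produced.
With no repressor bound, *purF* is transcribed.
So PurF is produced and active.
Cellobiose is present, so LomA is inactive.
No repressor is bound and PurF is active, so *haxJ* is transcribed.

ON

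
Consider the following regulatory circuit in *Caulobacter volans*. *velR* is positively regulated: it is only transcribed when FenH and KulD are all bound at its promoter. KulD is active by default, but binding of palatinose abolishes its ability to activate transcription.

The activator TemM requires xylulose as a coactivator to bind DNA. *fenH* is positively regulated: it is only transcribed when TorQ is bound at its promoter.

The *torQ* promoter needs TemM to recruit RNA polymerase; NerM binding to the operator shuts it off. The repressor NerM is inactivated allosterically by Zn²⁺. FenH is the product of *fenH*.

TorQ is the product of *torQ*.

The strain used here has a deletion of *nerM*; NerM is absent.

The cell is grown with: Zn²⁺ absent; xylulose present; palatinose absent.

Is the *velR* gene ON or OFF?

ON

NerM is non-functional in this strain, so it has no effect.
Xylulose is present, so TemM is active.
No repressor is bound and TemM is active, so *torQ* is transcribed.
So TorQ is produced and active.
No repressor is bound and TorQ is active, so *fenH* is transcribed.
So FenH is produced and active.
Palatinose is absent, so KulD is active.
No repressor is bound and FenH and KulD are active, so *velR* is transcribed.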